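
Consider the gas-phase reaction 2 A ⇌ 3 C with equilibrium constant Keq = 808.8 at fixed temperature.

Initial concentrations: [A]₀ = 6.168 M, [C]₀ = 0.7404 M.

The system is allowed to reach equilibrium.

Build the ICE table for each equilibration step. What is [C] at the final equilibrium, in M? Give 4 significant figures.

[C]_eq = 8.65 M

Q₀ = 0.01067 vs Keq = 808.8 ⇒ Q<K, forward
Step 1:
                  A         C
  Initial     6.168    0.7404
  Change     -5.273      7.91
  Equil      0.8946      8.65
  solve Keq expr → x = 2.637; check Q = 808.8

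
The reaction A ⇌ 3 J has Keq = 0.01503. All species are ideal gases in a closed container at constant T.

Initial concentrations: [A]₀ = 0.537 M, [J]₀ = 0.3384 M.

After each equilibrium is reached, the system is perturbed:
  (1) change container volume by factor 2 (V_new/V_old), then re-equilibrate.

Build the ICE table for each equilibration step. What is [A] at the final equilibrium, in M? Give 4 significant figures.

[A]_eq = 0.2716 M

Q₀ = 0.07216 vs Keq = 0.01503 ⇒ Q>K, reverse
Step 1:
                  A         J
  Initial     0.537    0.3384
  Change    0.04415   -0.1325
  Equil      0.5812    0.2059
  solve Keq expr → x = -0.04415; check Q = 0.01503
Then change container volume by factor 2 (V_new/V_old).
Step 2:
                  A         J
  Initial    0.2906     0.103
  Change   -0.01895   0.05685
  Equil      0.2716    0.1598
  solve Keq expr → x = 0.01895; check Q = 0.01503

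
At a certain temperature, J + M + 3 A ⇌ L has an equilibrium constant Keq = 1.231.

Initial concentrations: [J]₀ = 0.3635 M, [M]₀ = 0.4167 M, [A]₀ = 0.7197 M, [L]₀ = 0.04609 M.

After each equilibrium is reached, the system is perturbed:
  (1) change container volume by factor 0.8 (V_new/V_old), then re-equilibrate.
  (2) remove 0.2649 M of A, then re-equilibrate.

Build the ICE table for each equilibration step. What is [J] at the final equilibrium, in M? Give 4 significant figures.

[J]_eq = 0.447 M

Q₀ = 0.8163 vs Keq = 1.231 ⇒ Q<K, forward
Step 1:
                  J         M         A         L
  Initial    0.3635    0.4167    0.7197   0.04609
  Change   -0.01096  -0.01096  -0.03288   0.01096
  Equil      0.3525    0.4057    0.6868   0.05705
  solve Keq expr → x = 0.01096; check Q = 1.231
Then change container volume by factor 0.8 (V_new/V_old).
Step 2:
                  J         M         A         L
  Initial    0.4407    0.5072    0.8585   0.07131
  Change   -0.03298  -0.03298  -0.09895   0.03298
  Equil      0.4077    0.4742    0.7596    0.1043
  solve Keq expr → x = 0.03298; check Q = 1.231
Then remove 0.2649 M of A.
Step 3:
                  J         M         A         L
  Initial    0.4077    0.4742    0.4947    0.1043
  Change    0.03932   0.03932     0.118  -0.03932
  Equil       0.447    0.5135    0.6126   0.06497
  solve Keq expr → x = -0.03932; check Q = 1.231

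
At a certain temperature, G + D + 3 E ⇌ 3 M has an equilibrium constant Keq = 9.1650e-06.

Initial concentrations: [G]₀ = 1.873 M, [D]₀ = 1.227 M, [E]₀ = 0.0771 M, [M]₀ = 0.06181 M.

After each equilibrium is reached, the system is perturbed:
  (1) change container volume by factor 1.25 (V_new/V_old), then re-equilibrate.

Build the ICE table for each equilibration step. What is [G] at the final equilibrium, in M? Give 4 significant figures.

Q₀ = 0.2242 vs Keq = 9.1650e-06 ⇒ Q>K, reverse
Step 1:
                   G          D          E          M
  init         1.873      1.227     0.0771    0.06181
  Δ          0.01935    0.01935    0.05805   -0.05805
  eq           1.892      1.246     0.1351   0.003765
  solve Keq expr → x = -0.01935; check Q = 9.1650e-06
Then change container volume by factor 1.25 (V_new/V_old).
Step 2:
                   G          D          E          M
  init         1.514     0.9971     0.1081   0.003012
  Δ       1.3545e-04 1.3545e-04 4.0635e-04 -4.0635e-04
  eq           1.514     0.9972     0.1085   0.002605
  solve Keq expr → x = -1.3545e-04; check Q = 9.1650e-06

[G]_eq = 1.514 M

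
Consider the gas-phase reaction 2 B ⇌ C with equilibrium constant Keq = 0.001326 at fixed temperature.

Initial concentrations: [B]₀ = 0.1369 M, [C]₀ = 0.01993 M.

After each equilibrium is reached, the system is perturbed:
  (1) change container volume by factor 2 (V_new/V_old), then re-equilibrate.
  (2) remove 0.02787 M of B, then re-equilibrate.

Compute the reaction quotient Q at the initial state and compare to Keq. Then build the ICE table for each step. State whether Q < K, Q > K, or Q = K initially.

Q₀ = 1.063; Q > K (proceeds reverse)

Q₀ = 1.063 vs Keq = 0.001326 ⇒ Q>K, reverse
Step 1:
                    B           C
  init         0.1369     0.01993
  Δ           0.03978    -0.01989
  eq           0.1767  4.1391e-05
  solve Keq expr → x = -0.01989; check Q = 0.001326
Then change container volume by factor 2 (V_new/V_old).
Step 2:
                    B           C
  init        0.08834  2.0695e-05
  Δ        2.0686e-05 -1.0343e-05
  eq          0.08836  1.0353e-05
  solve Keq expr → x = -1.0343e-05; check Q = 0.001326
Then remove 0.02787 M of B.
Step 3:
                    B           C
  init        0.06049  1.0353e-05
  Δ        1.0998e-05 -5.4990e-06
  eq           0.0605  4.8535e-06
  solve Keq expr → x = -5.4990e-06; check Q = 0.001326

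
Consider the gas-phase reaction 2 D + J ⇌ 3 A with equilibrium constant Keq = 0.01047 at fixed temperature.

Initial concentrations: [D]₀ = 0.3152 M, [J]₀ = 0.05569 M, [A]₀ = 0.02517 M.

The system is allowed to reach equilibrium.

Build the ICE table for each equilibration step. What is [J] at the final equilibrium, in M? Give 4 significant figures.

[J]_eq = 0.05171 M

Q₀ = 0.002882 vs Keq = 0.01047 ⇒ Q<K, forward
Step 1:
                  D         J         A
  Initial    0.3152   0.05569   0.02517
  Change   -0.00796  -0.00398   0.01194
  Equil      0.3072   0.05171   0.03711
  solve Keq expr → x = 0.00398; check Q = 0.01047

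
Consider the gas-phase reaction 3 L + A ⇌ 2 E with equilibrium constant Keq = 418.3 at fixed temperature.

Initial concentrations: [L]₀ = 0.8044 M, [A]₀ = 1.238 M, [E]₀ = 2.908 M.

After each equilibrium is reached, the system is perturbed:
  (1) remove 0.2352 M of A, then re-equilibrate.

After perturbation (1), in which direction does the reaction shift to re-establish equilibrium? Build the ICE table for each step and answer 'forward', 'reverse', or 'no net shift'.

Q₀ = 13.12 vs Keq = 418.3 ⇒ Q<K, forward
Step 1:
                    L           A           E
  Initial      0.8044       1.238       2.908
  Change       -0.517     -0.1723      0.3447
  Equil        0.2874       1.066       3.253
  solve Keq expr → x = 0.1723; check Q = 418.3
Then remove 0.2352 M of A.
Step 2:
                    L           A           E
  Initial      0.2874      0.8305       3.253
  Change      0.02298    0.007659    -0.01532
  Equil        0.3104      0.8381       3.237
  solve Keq expr → x = -0.007659; check Q = 418.3

Direction: reverse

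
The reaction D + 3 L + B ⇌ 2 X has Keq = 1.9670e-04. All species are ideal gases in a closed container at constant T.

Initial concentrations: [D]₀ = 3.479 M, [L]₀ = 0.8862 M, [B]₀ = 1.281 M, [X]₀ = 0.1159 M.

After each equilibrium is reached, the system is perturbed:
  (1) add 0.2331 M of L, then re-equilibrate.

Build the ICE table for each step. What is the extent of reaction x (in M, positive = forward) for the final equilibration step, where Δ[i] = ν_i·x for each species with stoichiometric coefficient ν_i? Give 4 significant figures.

Q₀ = 0.004331 vs Keq = 1.9670e-04 ⇒ Q>K, reverse
Step 1:
                    D           L           B           X
  init          3.479      0.8862       1.281      0.1159
  Δ            0.0425      0.1275      0.0425      -0.085
  eq            3.521       1.014       1.323      0.0309
  solve Keq expr → x = -0.0425; check Q = 1.9670e-04
Then add 0.2331 M of L.
Step 2:
                    D           L           B           X
  init          3.521       1.247       1.323      0.0309
  Δ         -0.005177    -0.01553   -0.005177     0.01035
  eq            3.516       1.231       1.318     0.04126
  solve Keq expr → x = 0.005177; check Q = 1.9670e-04

x = 0.005177 M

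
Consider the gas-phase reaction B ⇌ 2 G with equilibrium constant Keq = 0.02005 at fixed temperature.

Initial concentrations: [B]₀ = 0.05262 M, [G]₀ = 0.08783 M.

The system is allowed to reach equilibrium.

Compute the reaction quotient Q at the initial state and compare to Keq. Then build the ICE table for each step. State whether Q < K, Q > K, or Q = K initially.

Q₀ = 0.1466; Q > K (proceeds reverse)

Q₀ = 0.1466 vs Keq = 0.02005 ⇒ Q>K, reverse
Step 1:
                    B           G
  I           0.05262     0.08783
  C           0.02428    -0.04856
  E            0.0769     0.03927
  solve Keq expr → x = -0.02428; check Q = 0.02005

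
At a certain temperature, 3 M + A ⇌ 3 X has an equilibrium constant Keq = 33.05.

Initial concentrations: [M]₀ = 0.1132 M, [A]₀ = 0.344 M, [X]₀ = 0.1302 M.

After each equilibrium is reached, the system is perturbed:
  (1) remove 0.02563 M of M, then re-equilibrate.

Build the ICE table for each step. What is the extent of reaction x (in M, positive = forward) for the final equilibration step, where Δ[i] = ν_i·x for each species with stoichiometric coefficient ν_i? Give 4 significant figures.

Q₀ = 4.423 vs Keq = 33.05 ⇒ Q<K, forward
Step 1:
                   M          A          X
  I           0.1132      0.344     0.1302
  C         -0.03763   -0.01254    0.03763
  E          0.07557     0.3315     0.1678
  solve Keq expr → x = 0.01254; check Q = 33.05
Then remove 0.02563 M of M.
Step 2:
                   M          A          X
  I          0.04994     0.3315     0.1678
  C           0.0174   0.005801    -0.0174
  E          0.06734     0.3373     0.1504
  solve Keq expr → x = -0.005801; check Q = 33.05

x = -0.005801 M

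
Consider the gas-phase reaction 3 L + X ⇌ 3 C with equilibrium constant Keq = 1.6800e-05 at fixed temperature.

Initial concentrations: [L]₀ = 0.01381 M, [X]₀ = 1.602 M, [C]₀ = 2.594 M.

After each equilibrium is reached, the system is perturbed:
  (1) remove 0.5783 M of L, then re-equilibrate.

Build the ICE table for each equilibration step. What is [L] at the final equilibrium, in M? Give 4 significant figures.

Q₀ = 4.1368e+06 vs Keq = 1.6800e-05 ⇒ Q>K, reverse
Step 1:
                  L         X         C
  init      0.01381     1.602     2.594
  Δ           2.507    0.8357    -2.507
  eq          2.521     2.438   0.08689
  solve Keq expr → x = -0.8357; check Q = 1.6800e-05
Then remove 0.5783 M of L.
Step 2:
                  L         X         C
  init        1.943     2.438   0.08689
  Δ         0.01921  0.006404  -0.01921
  eq          1.962     2.444   0.06768
  solve Keq expr → x = -0.006404; check Q = 1.6800e-05

[L]_eq = 1.962 M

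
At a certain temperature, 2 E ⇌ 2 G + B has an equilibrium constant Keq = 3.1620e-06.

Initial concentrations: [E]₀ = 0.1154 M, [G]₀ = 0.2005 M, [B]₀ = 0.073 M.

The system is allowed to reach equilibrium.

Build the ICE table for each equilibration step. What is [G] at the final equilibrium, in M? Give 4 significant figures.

[G]_eq = 0.05464 M

Q₀ = 0.2204 vs Keq = 3.1620e-06 ⇒ Q>K, reverse
Step 1:
                   E          G          B
  Initial     0.1154     0.2005      0.073
  Change      0.1459    -0.1459   -0.07293
  Equil       0.2613    0.05464 7.2277e-05
  solve Keq expr → x = -0.07293; check Q = 3.1620e-06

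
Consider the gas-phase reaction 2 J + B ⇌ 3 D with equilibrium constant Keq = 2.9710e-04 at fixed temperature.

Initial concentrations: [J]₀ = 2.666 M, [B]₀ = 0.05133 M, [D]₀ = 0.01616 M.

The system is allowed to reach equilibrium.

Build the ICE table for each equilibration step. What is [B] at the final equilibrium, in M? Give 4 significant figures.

[B]_eq = 0.04193 M

Q₀ = 1.1567e-05 vs Keq = 2.9710e-04 ⇒ Q<K, forward
Step 1:
                    J           B           D
  I             2.666     0.05133     0.01616
  C           -0.0188     -0.0094      0.0282
  E             2.647     0.04193     0.04436
  solve Keq expr → x = 0.0094; check Q = 2.9710e-04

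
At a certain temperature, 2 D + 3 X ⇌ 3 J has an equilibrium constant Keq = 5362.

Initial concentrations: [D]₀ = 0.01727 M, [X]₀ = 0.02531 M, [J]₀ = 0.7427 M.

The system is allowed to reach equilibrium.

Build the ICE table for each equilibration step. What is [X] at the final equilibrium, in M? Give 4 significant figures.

[X]_eq = 0.1569 M

Q₀ = 8.4719e+07 vs Keq = 5362 ⇒ Q>K, reverse
Step 1:
                   D          X          J
  init       0.01727    0.02531     0.7427
  Δ          0.08772     0.1316    -0.1316
  eq           0.105     0.1569     0.6111
  solve Keq expr → x = -0.04386; check Q = 5362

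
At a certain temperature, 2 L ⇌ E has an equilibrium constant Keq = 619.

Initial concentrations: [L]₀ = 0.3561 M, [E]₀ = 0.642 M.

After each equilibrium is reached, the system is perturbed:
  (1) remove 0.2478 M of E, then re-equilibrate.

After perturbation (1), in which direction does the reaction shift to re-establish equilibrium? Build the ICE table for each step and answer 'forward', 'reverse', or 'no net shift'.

Q₀ = 5.063 vs Keq = 619 ⇒ Q<K, forward
Step 1:
                    L           E
  I            0.3561       0.642
  C           -0.3201      0.1601
  E             0.036      0.8021
  solve Keq expr → x = 0.1601; check Q = 619
Then remove 0.2478 M of E.
Step 2:
                    L           E
  I             0.036      0.5543
  C         -0.005992    0.002996
  E              0.03      0.5572
  solve Keq expr → x = 0.002996; check Q = 619

Direction: forward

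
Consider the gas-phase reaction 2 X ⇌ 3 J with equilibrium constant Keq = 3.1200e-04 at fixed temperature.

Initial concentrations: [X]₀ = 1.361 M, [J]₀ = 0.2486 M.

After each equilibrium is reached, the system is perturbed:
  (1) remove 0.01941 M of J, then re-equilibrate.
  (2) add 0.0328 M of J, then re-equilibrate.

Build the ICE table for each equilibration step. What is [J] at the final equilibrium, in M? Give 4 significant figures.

[J]_eq = 0.08796 M

Q₀ = 0.008294 vs Keq = 3.1200e-04 ⇒ Q>K, reverse
Step 1:
                    X           J
  Initial       1.361      0.2486
  Change       0.1073      -0.161
  Equil         1.468     0.08762
  solve Keq expr → x = -0.05366; check Q = 3.1200e-04
Then remove 0.01941 M of J.
Step 2:
                    X           J
  Initial       1.468     0.06821
  Change     -0.01261     0.01891
  Equil         1.456     0.08712
  solve Keq expr → x = 0.006303; check Q = 3.1200e-04
Then add 0.0328 M of J.
Step 3:
                    X           J
  Initial       1.456      0.1199
  Change       0.0213    -0.03195
  Equil         1.477     0.08796
  solve Keq expr → x = -0.01065; check Q = 3.1200e-04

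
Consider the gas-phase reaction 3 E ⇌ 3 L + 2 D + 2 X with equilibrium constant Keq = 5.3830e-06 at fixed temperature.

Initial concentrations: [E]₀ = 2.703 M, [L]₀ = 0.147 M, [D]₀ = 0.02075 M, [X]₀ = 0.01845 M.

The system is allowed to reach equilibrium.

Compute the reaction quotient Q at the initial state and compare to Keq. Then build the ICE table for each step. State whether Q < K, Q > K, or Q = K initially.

Q₀ = 2.3575e-11 vs Keq = 5.3830e-06 ⇒ Q<K, forward
Step 1:
                   E          L          D          X
  Initial      2.703      0.147    0.02075    0.01845
  Change     -0.2523     0.2523     0.1682     0.1682
  Equil        2.451     0.3993      0.189     0.1867
  solve Keq expr → x = 0.08411; check Q = 5.3830e-06

Q₀ = 2.3575e-11; Q < K (proceeds forward)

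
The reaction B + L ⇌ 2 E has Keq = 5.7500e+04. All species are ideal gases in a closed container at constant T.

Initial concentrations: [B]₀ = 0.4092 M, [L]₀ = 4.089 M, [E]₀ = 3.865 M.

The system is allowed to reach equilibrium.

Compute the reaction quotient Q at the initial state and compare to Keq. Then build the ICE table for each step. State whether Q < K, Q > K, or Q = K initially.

Q₀ = 8.928; Q < K (proceeds forward)

Q₀ = 8.928 vs Keq = 5.7500e+04 ⇒ Q<K, forward
Step 1:
                    B           L           E
  I            0.4092       4.089       3.865
  C           -0.4091     -0.4091      0.8182
  E        1.0365e-04        3.68       4.683
  solve Keq expr → x = 0.4091; check Q = 5.7500e+04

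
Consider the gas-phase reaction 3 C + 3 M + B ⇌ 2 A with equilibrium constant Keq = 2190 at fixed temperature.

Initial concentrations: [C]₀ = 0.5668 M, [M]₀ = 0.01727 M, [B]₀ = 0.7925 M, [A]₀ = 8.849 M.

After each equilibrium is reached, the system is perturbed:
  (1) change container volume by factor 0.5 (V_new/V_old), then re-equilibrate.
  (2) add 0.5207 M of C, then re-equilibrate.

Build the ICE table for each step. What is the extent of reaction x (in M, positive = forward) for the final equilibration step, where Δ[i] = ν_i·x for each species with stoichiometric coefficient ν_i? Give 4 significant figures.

Q₀ = 1.0535e+08 vs Keq = 2190 ⇒ Q>K, reverse
Step 1:
                   C          M          B          A
  I           0.5668    0.01727     0.7925      8.849
  C            0.348      0.348      0.116     -0.232
  E           0.9148     0.3653     0.9085      8.617
  solve Keq expr → x = -0.116; check Q = 2190
Then change container volume by factor 0.5 (V_new/V_old).
Step 2:
                   C          M          B          A
  I             1.83     0.7306      1.817      17.23
  C          -0.4204    -0.4204    -0.1401     0.2803
  E            1.409     0.3102      1.677      17.51
  solve Keq expr → x = 0.1401; check Q = 2190
Then add 0.5207 M of C.
Step 3:
                   C          M          B          A
  I             1.93     0.3102      1.677      17.51
  C         -0.07317   -0.07317   -0.02439    0.04878
  E            1.857      0.237      1.652      17.56
  solve Keq expr → x = 0.02439; check Q = 2190

x = 0.02439 M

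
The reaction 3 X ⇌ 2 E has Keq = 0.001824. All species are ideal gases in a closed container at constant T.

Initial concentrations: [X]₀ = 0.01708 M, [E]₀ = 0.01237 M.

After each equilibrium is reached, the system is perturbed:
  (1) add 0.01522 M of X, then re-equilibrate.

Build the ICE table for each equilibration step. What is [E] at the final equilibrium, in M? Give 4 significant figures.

[E]_eq = 4.7944e-04 M

Q₀ = 30.71 vs Keq = 0.001824 ⇒ Q>K, reverse
Step 1:
                    X           E
  init        0.01708     0.01237
  Δ           0.01813    -0.01209
  eq          0.03521  2.8219e-04
  solve Keq expr → x = -0.006044; check Q = 0.001824
Then add 0.01522 M of X.
Step 2:
                    X           E
  init        0.05043  2.8219e-04
  Δ       -2.9587e-04  1.9725e-04
  eq          0.05014  4.7944e-04
  solve Keq expr → x = 9.8625e-05; check Q = 0.001824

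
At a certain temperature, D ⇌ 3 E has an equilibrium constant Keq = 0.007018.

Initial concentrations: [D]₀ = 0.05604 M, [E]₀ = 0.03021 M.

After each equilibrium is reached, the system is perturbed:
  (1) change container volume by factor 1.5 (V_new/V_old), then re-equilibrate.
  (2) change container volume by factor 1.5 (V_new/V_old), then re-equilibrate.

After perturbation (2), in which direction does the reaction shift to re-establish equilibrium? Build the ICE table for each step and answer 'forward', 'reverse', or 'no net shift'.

Q₀ = 4.9199e-04 vs Keq = 0.007018 ⇒ Q<K, forward
Step 1:
                    D           E
  init        0.05604     0.03021
  Δ           -0.0124      0.0372
  eq          0.04364     0.06741
  solve Keq expr → x = 0.0124; check Q = 0.007018
Then change container volume by factor 1.5 (V_new/V_old).
Step 2:
                    D           E
  init        0.02909     0.04494
  Δ         -0.003763     0.01129
  eq          0.02533     0.05623
  solve Keq expr → x = 0.003763; check Q = 0.007018
Then change container volume by factor 1.5 (V_new/V_old).
Step 3:
                    D           E
  init        0.01689     0.03749
  Δ         -0.002886    0.008659
  eq            0.014     0.04614
  solve Keq expr → x = 0.002886; check Q = 0.007018

Direction: forward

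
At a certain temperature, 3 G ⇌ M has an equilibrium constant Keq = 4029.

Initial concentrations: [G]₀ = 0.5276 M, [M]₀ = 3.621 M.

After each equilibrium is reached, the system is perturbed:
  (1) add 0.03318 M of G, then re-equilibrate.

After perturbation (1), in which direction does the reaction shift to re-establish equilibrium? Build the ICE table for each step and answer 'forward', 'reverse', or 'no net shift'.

Q₀ = 24.66 vs Keq = 4029 ⇒ Q<K, forward
Step 1:
                   G          M
  init        0.5276      3.621
  Δ          -0.4298     0.1433
  eq         0.09776      3.764
  solve Keq expr → x = 0.1433; check Q = 4029
Then add 0.03318 M of G.
Step 2:
                   G          M
  init        0.1309      3.764
  Δ         -0.03308    0.01103
  eq         0.09786      3.775
  solve Keq expr → x = 0.01103; check Q = 4029

Direction: forward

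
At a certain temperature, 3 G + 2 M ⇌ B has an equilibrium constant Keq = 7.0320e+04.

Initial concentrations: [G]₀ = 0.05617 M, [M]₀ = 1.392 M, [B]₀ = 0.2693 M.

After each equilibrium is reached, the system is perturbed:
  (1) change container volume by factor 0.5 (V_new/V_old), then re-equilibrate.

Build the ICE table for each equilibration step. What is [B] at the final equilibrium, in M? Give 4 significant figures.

[B]_eq = 0.5726 M

Q₀ = 784.2 vs Keq = 7.0320e+04 ⇒ Q<K, forward
Step 1:
                    G           M           B
  Initial     0.05617       1.392      0.2693
  Change     -0.04322    -0.02881     0.01441
  Equil       0.01295       1.363      0.2837
  solve Keq expr → x = 0.01441; check Q = 7.0320e+04
Then change container volume by factor 0.5 (V_new/V_old).
Step 2:
                    G           M           B
  Initial      0.0259       2.726      0.5674
  Change     -0.01556    -0.01038    0.005188
  Equil       0.01033       2.716      0.5726
  solve Keq expr → x = 0.005188; check Q = 7.0320e+04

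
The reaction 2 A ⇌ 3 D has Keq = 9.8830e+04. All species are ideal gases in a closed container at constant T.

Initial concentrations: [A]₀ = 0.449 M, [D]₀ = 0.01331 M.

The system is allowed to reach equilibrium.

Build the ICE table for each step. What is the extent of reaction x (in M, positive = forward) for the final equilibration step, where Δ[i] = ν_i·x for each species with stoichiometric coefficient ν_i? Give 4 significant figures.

Q₀ = 1.1696e-05 vs Keq = 9.8830e+04 ⇒ Q<K, forward
Step 1:
                    A           D
  init          0.449     0.01331
  Δ           -0.4472      0.6708
  eq           0.0018      0.6841
  solve Keq expr → x = 0.2236; check Q = 9.8830e+04

x = 0.2236 M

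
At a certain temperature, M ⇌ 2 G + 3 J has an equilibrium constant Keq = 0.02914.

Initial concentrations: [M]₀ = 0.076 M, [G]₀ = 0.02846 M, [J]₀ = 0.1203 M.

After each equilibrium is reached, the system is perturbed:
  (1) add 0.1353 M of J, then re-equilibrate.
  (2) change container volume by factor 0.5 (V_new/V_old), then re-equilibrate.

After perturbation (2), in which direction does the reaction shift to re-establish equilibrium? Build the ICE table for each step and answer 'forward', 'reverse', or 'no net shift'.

Direction: reverse

Q₀ = 1.8555e-05 vs Keq = 0.02914 ⇒ Q<K, forward
Step 1:
                  M         G         J
  Initial     0.076   0.02846    0.1203
  Change   -0.05788    0.1158    0.1736
  Equil     0.01812    0.1442    0.2939
  solve Keq expr → x = 0.05788; check Q = 0.02914
Then add 0.1353 M of J.
Step 2:
                  M         G         J
  Initial   0.01812    0.1442    0.4292
  Change    0.01201  -0.02402  -0.03603
  Equil     0.03013    0.1202    0.3932
  solve Keq expr → x = -0.01201; check Q = 0.02914
Then change container volume by factor 0.5 (V_new/V_old).
Step 3:
                  M         G         J
  Initial   0.06027    0.2404    0.7864
  Change    0.05855   -0.1171   -0.1756
  Equil      0.1188    0.1233    0.6107
  solve Keq expr → x = -0.05855; check Q = 0.02914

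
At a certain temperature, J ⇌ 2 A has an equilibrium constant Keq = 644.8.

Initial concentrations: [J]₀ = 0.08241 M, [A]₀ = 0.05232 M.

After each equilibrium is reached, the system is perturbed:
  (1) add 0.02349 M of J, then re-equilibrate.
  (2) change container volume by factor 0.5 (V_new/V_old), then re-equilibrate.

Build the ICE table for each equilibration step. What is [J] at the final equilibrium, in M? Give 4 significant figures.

[J]_eq = 4.3134e-04 M

Q₀ = 0.03322 vs Keq = 644.8 ⇒ Q<K, forward
Step 1:
                  J         A
  Initial   0.08241   0.05232
  Change   -0.08234    0.1647
  Equil   7.3025e-05     0.217
  solve Keq expr → x = 0.08234; check Q = 644.8
Then add 0.02349 M of J.
Step 2:
                  J         A
  Initial   0.02356     0.217
  Change   -0.02346   0.04691
  Equil   1.0801e-04    0.2639
  solve Keq expr → x = 0.02346; check Q = 644.8
Then change container volume by factor 0.5 (V_new/V_old).
Step 3:
                  J         A
  Initial 2.1602e-04    0.5278
  Change  2.1532e-04 -4.3063e-04
  Equil   4.3134e-04    0.5274
  solve Keq expr → x = -2.1532e-04; check Q = 644.8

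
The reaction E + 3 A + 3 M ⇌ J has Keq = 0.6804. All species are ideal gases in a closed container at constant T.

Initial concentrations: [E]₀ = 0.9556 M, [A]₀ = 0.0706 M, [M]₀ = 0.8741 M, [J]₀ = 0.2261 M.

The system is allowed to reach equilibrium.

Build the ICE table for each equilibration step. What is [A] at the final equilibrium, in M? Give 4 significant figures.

Q₀ = 1007 vs Keq = 0.6804 ⇒ Q>K, reverse
Step 1:
                    E           A           M           J
  I            0.9556      0.0706      0.8741      0.2261
  C            0.1191      0.3573      0.3573     -0.1191
  E             1.075      0.4279       1.231       0.107
  solve Keq expr → x = -0.1191; check Q = 0.6804

[A]_eq = 0.4279 M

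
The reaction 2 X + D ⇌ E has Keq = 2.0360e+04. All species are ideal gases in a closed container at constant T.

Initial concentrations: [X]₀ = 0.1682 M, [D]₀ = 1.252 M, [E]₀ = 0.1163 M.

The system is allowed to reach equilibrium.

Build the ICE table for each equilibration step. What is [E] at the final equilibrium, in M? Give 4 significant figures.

Q₀ = 3.283 vs Keq = 2.0360e+04 ⇒ Q<K, forward
Step 1:
                  X         D         E
  init       0.1682     1.252    0.1163
  Δ         -0.1653  -0.08265   0.08265
  eq       0.002891     1.169     0.199
  solve Keq expr → x = 0.08265; check Q = 2.0360e+04

[E]_eq = 0.199 M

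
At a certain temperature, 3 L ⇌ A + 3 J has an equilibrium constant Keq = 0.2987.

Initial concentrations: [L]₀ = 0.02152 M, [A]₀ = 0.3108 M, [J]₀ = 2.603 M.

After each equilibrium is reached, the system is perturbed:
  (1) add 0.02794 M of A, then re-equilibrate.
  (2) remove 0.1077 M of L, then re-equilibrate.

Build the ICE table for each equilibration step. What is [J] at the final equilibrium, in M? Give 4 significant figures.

[J]_eq = 1.691 M

Q₀ = 5.5002e+05 vs Keq = 0.2987 ⇒ Q>K, reverse
Step 1:
                    L           A           J
  I           0.02152      0.3108       2.603
  C            0.8321     -0.2774     -0.8321
  E            0.8536     0.03345       1.771
  solve Keq expr → x = -0.2774; check Q = 0.2987
Then add 0.02794 M of A.
Step 2:
                    L           A           J
  I            0.8536     0.06139       1.771
  C           0.05268    -0.01756    -0.05268
  E            0.9063     0.04383       1.718
  solve Keq expr → x = -0.01756; check Q = 0.2987
Then remove 0.1077 M of L.
Step 3:
                    L           A           J
  I            0.7986     0.04383       1.718
  C           0.02716   -0.009054    -0.02716
  E            0.8257     0.03477       1.691
  solve Keq expr → x = -0.009054; check Q = 0.2987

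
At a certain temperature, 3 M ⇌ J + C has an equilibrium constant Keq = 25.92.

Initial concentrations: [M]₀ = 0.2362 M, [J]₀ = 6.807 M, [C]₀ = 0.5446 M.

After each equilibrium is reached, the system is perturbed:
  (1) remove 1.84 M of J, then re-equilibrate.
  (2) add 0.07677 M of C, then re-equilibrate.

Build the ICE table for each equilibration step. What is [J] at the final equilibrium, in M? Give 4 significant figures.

Q₀ = 281.3 vs Keq = 25.92 ⇒ Q>K, reverse
Step 1:
                  M         J         C
  init       0.2362     6.807    0.5446
  Δ          0.2558  -0.08528  -0.08528
  eq          0.492     6.722    0.4593
  solve Keq expr → x = -0.08528; check Q = 25.92
Then remove 1.84 M of J.
Step 2:
                  M         J         C
  init        0.492     4.882    0.4593
  Δ        -0.04459   0.01486   0.01486
  eq         0.4474     4.897    0.4742
  solve Keq expr → x = 0.01486; check Q = 25.92
Then add 0.07677 M of C.
Step 3:
                  M         J         C
  init       0.4474     4.897     0.551
  Δ         0.02075 -0.006917 -0.006917
  eq         0.4682      4.89     0.544
  solve Keq expr → x = -0.006917; check Q = 25.92

[J]_eq = 4.89 M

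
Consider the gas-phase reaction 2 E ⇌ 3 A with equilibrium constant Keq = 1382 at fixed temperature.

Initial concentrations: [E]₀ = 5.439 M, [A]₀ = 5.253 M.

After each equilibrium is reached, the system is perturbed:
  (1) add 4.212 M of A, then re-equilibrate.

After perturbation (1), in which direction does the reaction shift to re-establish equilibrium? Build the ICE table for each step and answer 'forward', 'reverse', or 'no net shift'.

Direction: reverse

Q₀ = 4.9 vs Keq = 1382 ⇒ Q<K, forward
Step 1:
                   E          A
  Initial      5.439      5.253
  Change      -4.351      6.527
  Equil        1.088      11.78
  solve Keq expr → x = 2.176; check Q = 1382
Then add 4.212 M of A.
Step 2:
                   E          A
  Initial      1.088      15.99
  Change      0.5106    -0.7659
  Equil        1.598      15.23
  solve Keq expr → x = -0.2553; check Q = 1382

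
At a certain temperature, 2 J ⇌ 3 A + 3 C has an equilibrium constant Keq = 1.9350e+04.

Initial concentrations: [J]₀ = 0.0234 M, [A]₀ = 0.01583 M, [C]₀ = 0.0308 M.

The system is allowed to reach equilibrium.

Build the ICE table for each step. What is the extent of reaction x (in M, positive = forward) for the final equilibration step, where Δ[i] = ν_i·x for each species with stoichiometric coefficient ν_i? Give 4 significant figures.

x = 0.0117 M

Q₀ = 2.1167e-07 vs Keq = 1.9350e+04 ⇒ Q<K, forward
Step 1:
                    J           A           C
  Initial      0.0234     0.01583      0.0308
  Change      -0.0234      0.0351      0.0351
  Equil    1.3977e-06     0.05093      0.0659
  solve Keq expr → x = 0.0117; check Q = 1.9350e+04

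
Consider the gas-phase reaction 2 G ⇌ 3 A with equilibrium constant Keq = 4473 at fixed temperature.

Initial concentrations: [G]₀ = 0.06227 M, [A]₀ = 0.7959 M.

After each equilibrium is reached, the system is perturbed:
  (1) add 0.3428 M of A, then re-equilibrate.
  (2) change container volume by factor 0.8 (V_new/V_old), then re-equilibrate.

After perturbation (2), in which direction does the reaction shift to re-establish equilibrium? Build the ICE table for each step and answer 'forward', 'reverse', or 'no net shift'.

Direction: reverse

Q₀ = 130 vs Keq = 4473 ⇒ Q<K, forward
Step 1:
                    G           A
  Initial     0.06227      0.7959
  Change     -0.05011     0.07517
  Equil       0.01216      0.8711
  solve Keq expr → x = 0.02506; check Q = 4473
Then add 0.3428 M of A.
Step 2:
                    G           A
  Initial     0.01216       1.214
  Change     0.007561    -0.01134
  Equil       0.01972       1.203
  solve Keq expr → x = -0.003781; check Q = 4473
Then change container volume by factor 0.8 (V_new/V_old).
Step 3:
                    G           A
  Initial     0.02465       1.503
  Change     0.002794   -0.004191
  Equil       0.02744       1.499
  solve Keq expr → x = -0.001397; check Q = 4473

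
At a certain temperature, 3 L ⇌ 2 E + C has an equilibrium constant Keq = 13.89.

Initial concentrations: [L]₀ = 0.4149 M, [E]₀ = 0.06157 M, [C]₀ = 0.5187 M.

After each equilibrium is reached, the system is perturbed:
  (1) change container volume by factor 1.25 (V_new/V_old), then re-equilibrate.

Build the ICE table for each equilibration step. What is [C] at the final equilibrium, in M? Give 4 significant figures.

Q₀ = 0.02753 vs Keq = 13.89 ⇒ Q<K, forward
Step 1:
                    L           E           C
  init         0.4149     0.06157      0.5187
  Δ           -0.2764      0.1843     0.09213
  eq           0.1385      0.2458      0.6108
  solve Keq expr → x = 0.09213; check Q = 13.89
Then change container volume by factor 1.25 (V_new/V_old).
Step 2:
                    L           E           C
  init         0.1108      0.1967      0.4887
  Δ                 0           0           0
  eq           0.1108      0.1967      0.4887
  solve Keq expr → x = 0; check Q = 13.89

[C]_eq = 0.4887 M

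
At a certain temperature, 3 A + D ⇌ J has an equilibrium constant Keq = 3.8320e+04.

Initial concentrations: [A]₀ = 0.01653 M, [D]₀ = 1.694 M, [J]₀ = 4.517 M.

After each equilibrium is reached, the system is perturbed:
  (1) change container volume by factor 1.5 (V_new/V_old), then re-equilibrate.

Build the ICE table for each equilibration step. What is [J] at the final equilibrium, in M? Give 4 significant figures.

[J]_eq = 3.001 M

Q₀ = 5.9036e+05 vs Keq = 3.8320e+04 ⇒ Q>K, reverse
Step 1:
                    A           D           J
  init        0.01653       1.694       4.517
  Δ           0.02451     0.00817    -0.00817
  eq          0.04104       1.702       4.509
  solve Keq expr → x = -0.00817; check Q = 3.8320e+04
Then change container volume by factor 1.5 (V_new/V_old).
Step 2:
                    A           D           J
  init        0.02736       1.135       3.006
  Δ            0.0136    0.004535   -0.004535
  eq          0.04097       1.139       3.001
  solve Keq expr → x = -0.004535; check Q = 3.8320e+04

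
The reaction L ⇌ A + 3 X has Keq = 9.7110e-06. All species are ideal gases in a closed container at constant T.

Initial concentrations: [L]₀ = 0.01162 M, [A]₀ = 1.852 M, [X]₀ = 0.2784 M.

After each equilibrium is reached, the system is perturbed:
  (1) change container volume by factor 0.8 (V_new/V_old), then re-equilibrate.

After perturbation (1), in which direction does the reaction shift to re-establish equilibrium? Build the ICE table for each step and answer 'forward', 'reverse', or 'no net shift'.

Q₀ = 3.439 vs Keq = 9.7110e-06 ⇒ Q>K, reverse
Step 1:
                  L         A         X
  I         0.01162     1.852    0.2784
  C         0.09005  -0.09005   -0.2702
  E          0.1017     1.762  0.008244
  solve Keq expr → x = -0.09005; check Q = 9.7110e-06
Then change container volume by factor 0.8 (V_new/V_old).
Step 2:
                  L         A         X
  I          0.1271     2.202   0.01031
  C       6.8184e-04 -6.8184e-04 -0.002046
  E          0.1278     2.202   0.00826
  solve Keq expr → x = -6.8184e-04; check Q = 9.7110e-06

Direction: reverse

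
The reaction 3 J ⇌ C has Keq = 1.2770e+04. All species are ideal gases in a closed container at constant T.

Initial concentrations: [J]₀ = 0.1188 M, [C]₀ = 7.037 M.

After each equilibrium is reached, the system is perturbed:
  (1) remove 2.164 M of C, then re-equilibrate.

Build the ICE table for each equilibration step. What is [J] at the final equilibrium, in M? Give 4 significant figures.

Q₀ = 4197 vs Keq = 1.2770e+04 ⇒ Q<K, forward
Step 1:
                  J         C
  init       0.1188     7.037
  Δ        -0.03677   0.01226
  eq        0.08203     7.049
  solve Keq expr → x = 0.01226; check Q = 1.2770e+04
Then remove 2.164 M of C.
Step 2:
                  J         C
  init      0.08203     4.885
  Δ       -0.009423  0.003141
  eq        0.07261     4.888
  solve Keq expr → x = 0.003141; check Q = 1.2770e+04

[J]_eq = 0.07261 M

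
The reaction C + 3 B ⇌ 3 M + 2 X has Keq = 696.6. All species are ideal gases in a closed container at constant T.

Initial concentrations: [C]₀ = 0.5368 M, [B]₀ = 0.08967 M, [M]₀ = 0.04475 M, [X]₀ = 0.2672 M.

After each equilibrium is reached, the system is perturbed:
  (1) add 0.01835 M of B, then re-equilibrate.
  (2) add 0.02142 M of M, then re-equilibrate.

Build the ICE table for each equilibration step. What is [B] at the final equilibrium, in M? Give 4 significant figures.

Q₀ = 0.01653 vs Keq = 696.6 ⇒ Q<K, forward
Step 1:
                    C           B           M           X
  I            0.5368     0.08967     0.04475      0.2672
  C          -0.02711    -0.08132     0.08132     0.05421
  E            0.5097    0.008354      0.1261      0.3214
  solve Keq expr → x = 0.02711; check Q = 696.6
Then add 0.01835 M of B.
Step 2:
                    C           B           M           X
  I            0.5097      0.0267      0.1261      0.3214
  C         -0.005656    -0.01697     0.01697     0.01131
  E             0.504    0.009735       0.143      0.3327
  solve Keq expr → x = 0.005656; check Q = 696.6
Then add 0.02142 M of M.
Step 3:
                    C           B           M           X
  I             0.504    0.009735      0.1645      0.3327
  C        4.4775e-04    0.001343   -0.001343 -8.9551e-04
  E            0.5045     0.01108      0.1631      0.3318
  solve Keq expr → x = -4.4775e-04; check Q = 696.6

[B]_eq = 0.01108 M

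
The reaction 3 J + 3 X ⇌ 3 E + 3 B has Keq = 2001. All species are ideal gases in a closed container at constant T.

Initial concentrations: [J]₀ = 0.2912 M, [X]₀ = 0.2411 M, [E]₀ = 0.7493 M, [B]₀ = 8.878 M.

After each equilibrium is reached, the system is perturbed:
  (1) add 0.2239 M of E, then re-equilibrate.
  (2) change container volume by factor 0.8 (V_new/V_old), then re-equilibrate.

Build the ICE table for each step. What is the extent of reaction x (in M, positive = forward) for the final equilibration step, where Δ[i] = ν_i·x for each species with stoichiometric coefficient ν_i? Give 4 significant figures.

x = 0 M

Q₀ = 8.5064e+05 vs Keq = 2001 ⇒ Q>K, reverse
Step 1:
                    J           X           E           B
  init         0.2912      0.2411      0.7493       8.878
  Δ            0.2924      0.2924     -0.2924     -0.2924
  eq           0.5836      0.5335      0.4569       8.586
  solve Keq expr → x = -0.09746; check Q = 2001
Then add 0.2239 M of E.
Step 2:
                    J           X           E           B
  init         0.5836      0.5335      0.6808       8.586
  Δ           0.07923     0.07923    -0.07923    -0.07923
  eq           0.6628      0.6127      0.6016       8.506
  solve Keq expr → x = -0.02641; check Q = 2001
Then change container volume by factor 0.8 (V_new/V_old).
Step 3:
                    J           X           E           B
  init         0.8285      0.7659       0.752       10.63
  Δ                 0           0           0           0
  eq           0.8285      0.7659       0.752       10.63
  solve Keq expr → x = 0; check Q = 2001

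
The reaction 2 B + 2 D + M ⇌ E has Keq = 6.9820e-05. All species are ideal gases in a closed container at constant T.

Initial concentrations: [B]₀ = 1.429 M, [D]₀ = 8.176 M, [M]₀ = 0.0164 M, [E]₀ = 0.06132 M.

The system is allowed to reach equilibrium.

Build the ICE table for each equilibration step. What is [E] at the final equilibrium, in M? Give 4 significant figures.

[E]_eq = 8.8704e-04 M

Q₀ = 0.02739 vs Keq = 6.9820e-05 ⇒ Q>K, reverse
Step 1:
                    B           D           M           E
  init          1.429       8.176      0.0164     0.06132
  Δ            0.1209      0.1209     0.06043    -0.06043
  eq             1.55       8.297     0.07683  8.8704e-04
  solve Keq expr → x = -0.06043; check Q = 6.9820e-05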